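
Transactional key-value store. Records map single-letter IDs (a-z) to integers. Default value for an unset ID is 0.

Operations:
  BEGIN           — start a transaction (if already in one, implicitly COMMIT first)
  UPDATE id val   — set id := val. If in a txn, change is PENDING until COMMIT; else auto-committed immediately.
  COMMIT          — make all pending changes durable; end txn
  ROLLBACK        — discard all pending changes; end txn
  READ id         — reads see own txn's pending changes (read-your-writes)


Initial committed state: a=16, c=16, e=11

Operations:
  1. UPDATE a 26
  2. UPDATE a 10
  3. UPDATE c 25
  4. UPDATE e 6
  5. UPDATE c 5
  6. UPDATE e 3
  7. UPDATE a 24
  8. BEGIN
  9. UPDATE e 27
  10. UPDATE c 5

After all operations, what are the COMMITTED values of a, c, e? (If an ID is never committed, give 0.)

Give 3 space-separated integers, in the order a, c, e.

Initial committed: {a=16, c=16, e=11}
Op 1: UPDATE a=26 (auto-commit; committed a=26)
Op 2: UPDATE a=10 (auto-commit; committed a=10)
Op 3: UPDATE c=25 (auto-commit; committed c=25)
Op 4: UPDATE e=6 (auto-commit; committed e=6)
Op 5: UPDATE c=5 (auto-commit; committed c=5)
Op 6: UPDATE e=3 (auto-commit; committed e=3)
Op 7: UPDATE a=24 (auto-commit; committed a=24)
Op 8: BEGIN: in_txn=True, pending={}
Op 9: UPDATE e=27 (pending; pending now {e=27})
Op 10: UPDATE c=5 (pending; pending now {c=5, e=27})
Final committed: {a=24, c=5, e=3}

Answer: 24 5 3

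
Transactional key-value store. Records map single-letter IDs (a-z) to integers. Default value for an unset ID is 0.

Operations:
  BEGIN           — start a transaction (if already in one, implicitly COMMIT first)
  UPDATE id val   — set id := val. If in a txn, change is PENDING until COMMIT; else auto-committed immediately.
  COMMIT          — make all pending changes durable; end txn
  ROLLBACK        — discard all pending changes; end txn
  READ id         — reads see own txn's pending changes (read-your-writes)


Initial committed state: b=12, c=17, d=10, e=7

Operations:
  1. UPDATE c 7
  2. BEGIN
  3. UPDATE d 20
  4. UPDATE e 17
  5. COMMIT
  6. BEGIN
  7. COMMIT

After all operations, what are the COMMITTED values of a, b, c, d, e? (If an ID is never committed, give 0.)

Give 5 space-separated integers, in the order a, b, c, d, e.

Answer: 0 12 7 20 17

Derivation:
Initial committed: {b=12, c=17, d=10, e=7}
Op 1: UPDATE c=7 (auto-commit; committed c=7)
Op 2: BEGIN: in_txn=True, pending={}
Op 3: UPDATE d=20 (pending; pending now {d=20})
Op 4: UPDATE e=17 (pending; pending now {d=20, e=17})
Op 5: COMMIT: merged ['d', 'e'] into committed; committed now {b=12, c=7, d=20, e=17}
Op 6: BEGIN: in_txn=True, pending={}
Op 7: COMMIT: merged [] into committed; committed now {b=12, c=7, d=20, e=17}
Final committed: {b=12, c=7, d=20, e=17}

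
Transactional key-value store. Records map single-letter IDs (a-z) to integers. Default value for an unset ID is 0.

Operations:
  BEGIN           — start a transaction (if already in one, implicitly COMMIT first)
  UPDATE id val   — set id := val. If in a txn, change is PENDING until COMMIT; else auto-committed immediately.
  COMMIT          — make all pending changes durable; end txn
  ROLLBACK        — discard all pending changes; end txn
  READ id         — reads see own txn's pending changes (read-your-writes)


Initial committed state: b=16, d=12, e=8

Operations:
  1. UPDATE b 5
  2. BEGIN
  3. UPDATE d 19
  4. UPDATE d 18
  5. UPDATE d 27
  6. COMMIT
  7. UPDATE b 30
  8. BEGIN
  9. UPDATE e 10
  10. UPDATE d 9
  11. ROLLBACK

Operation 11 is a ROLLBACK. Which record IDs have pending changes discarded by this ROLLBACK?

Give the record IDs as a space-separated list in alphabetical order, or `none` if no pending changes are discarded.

Initial committed: {b=16, d=12, e=8}
Op 1: UPDATE b=5 (auto-commit; committed b=5)
Op 2: BEGIN: in_txn=True, pending={}
Op 3: UPDATE d=19 (pending; pending now {d=19})
Op 4: UPDATE d=18 (pending; pending now {d=18})
Op 5: UPDATE d=27 (pending; pending now {d=27})
Op 6: COMMIT: merged ['d'] into committed; committed now {b=5, d=27, e=8}
Op 7: UPDATE b=30 (auto-commit; committed b=30)
Op 8: BEGIN: in_txn=True, pending={}
Op 9: UPDATE e=10 (pending; pending now {e=10})
Op 10: UPDATE d=9 (pending; pending now {d=9, e=10})
Op 11: ROLLBACK: discarded pending ['d', 'e']; in_txn=False
ROLLBACK at op 11 discards: ['d', 'e']

Answer: d e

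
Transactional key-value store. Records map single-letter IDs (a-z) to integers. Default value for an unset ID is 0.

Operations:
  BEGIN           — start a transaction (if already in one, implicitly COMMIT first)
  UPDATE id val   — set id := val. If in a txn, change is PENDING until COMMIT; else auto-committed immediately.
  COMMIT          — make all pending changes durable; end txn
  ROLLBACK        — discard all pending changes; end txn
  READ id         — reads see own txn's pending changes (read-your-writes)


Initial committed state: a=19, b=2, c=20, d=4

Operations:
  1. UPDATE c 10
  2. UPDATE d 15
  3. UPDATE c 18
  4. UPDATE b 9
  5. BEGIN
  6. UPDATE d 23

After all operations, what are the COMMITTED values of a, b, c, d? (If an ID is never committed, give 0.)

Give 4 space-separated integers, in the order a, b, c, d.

Initial committed: {a=19, b=2, c=20, d=4}
Op 1: UPDATE c=10 (auto-commit; committed c=10)
Op 2: UPDATE d=15 (auto-commit; committed d=15)
Op 3: UPDATE c=18 (auto-commit; committed c=18)
Op 4: UPDATE b=9 (auto-commit; committed b=9)
Op 5: BEGIN: in_txn=True, pending={}
Op 6: UPDATE d=23 (pending; pending now {d=23})
Final committed: {a=19, b=9, c=18, d=15}

Answer: 19 9 18 15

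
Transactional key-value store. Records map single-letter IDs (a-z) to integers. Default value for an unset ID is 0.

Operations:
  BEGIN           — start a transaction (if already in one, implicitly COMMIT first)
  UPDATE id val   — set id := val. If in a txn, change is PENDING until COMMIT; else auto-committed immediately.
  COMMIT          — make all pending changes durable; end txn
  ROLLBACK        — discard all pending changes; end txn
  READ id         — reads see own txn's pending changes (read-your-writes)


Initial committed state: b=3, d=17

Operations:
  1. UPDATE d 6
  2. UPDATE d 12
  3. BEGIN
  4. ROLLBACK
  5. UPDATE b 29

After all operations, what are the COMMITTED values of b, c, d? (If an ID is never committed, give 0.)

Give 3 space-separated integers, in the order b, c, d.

Initial committed: {b=3, d=17}
Op 1: UPDATE d=6 (auto-commit; committed d=6)
Op 2: UPDATE d=12 (auto-commit; committed d=12)
Op 3: BEGIN: in_txn=True, pending={}
Op 4: ROLLBACK: discarded pending []; in_txn=False
Op 5: UPDATE b=29 (auto-commit; committed b=29)
Final committed: {b=29, d=12}

Answer: 29 0 12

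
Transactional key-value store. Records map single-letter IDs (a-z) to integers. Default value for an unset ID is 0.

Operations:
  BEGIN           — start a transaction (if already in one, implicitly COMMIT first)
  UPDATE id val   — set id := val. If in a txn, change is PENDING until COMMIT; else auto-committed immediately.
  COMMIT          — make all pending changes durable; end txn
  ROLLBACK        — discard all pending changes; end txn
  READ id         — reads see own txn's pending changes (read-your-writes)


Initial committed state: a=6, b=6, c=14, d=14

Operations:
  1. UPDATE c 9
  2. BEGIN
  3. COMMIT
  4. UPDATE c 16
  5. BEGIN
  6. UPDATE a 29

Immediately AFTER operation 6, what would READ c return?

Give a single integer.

Initial committed: {a=6, b=6, c=14, d=14}
Op 1: UPDATE c=9 (auto-commit; committed c=9)
Op 2: BEGIN: in_txn=True, pending={}
Op 3: COMMIT: merged [] into committed; committed now {a=6, b=6, c=9, d=14}
Op 4: UPDATE c=16 (auto-commit; committed c=16)
Op 5: BEGIN: in_txn=True, pending={}
Op 6: UPDATE a=29 (pending; pending now {a=29})
After op 6: visible(c) = 16 (pending={a=29}, committed={a=6, b=6, c=16, d=14})

Answer: 16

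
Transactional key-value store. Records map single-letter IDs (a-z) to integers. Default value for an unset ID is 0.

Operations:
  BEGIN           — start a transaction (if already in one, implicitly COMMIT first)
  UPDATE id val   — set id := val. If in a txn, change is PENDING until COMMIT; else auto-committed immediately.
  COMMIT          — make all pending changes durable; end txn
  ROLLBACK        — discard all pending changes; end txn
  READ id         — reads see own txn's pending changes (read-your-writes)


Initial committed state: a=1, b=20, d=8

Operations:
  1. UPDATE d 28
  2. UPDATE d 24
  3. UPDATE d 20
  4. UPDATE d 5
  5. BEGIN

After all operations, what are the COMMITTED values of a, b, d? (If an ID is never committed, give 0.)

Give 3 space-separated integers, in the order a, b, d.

Answer: 1 20 5

Derivation:
Initial committed: {a=1, b=20, d=8}
Op 1: UPDATE d=28 (auto-commit; committed d=28)
Op 2: UPDATE d=24 (auto-commit; committed d=24)
Op 3: UPDATE d=20 (auto-commit; committed d=20)
Op 4: UPDATE d=5 (auto-commit; committed d=5)
Op 5: BEGIN: in_txn=True, pending={}
Final committed: {a=1, b=20, d=5}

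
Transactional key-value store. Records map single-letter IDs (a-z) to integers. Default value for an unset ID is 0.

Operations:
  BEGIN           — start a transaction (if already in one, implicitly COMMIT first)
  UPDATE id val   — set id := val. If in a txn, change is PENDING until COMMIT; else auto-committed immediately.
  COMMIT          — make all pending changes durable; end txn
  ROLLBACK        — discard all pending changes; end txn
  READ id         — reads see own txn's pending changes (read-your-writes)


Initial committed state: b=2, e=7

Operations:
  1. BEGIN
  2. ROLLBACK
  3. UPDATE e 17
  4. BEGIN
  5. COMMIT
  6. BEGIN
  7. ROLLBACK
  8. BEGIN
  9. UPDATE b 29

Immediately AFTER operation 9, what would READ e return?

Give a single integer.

Answer: 17

Derivation:
Initial committed: {b=2, e=7}
Op 1: BEGIN: in_txn=True, pending={}
Op 2: ROLLBACK: discarded pending []; in_txn=False
Op 3: UPDATE e=17 (auto-commit; committed e=17)
Op 4: BEGIN: in_txn=True, pending={}
Op 5: COMMIT: merged [] into committed; committed now {b=2, e=17}
Op 6: BEGIN: in_txn=True, pending={}
Op 7: ROLLBACK: discarded pending []; in_txn=False
Op 8: BEGIN: in_txn=True, pending={}
Op 9: UPDATE b=29 (pending; pending now {b=29})
After op 9: visible(e) = 17 (pending={b=29}, committed={b=2, e=17})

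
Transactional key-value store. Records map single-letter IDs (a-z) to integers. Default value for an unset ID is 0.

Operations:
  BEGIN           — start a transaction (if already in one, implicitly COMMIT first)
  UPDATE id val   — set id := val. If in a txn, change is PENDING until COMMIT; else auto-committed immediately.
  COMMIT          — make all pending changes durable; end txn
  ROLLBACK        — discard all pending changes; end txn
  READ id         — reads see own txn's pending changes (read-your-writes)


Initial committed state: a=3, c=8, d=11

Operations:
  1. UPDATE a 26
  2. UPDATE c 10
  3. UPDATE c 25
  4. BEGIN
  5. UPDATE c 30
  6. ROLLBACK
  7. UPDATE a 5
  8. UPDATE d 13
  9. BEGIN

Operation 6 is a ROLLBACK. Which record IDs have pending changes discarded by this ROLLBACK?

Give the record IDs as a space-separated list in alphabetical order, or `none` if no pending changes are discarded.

Answer: c

Derivation:
Initial committed: {a=3, c=8, d=11}
Op 1: UPDATE a=26 (auto-commit; committed a=26)
Op 2: UPDATE c=10 (auto-commit; committed c=10)
Op 3: UPDATE c=25 (auto-commit; committed c=25)
Op 4: BEGIN: in_txn=True, pending={}
Op 5: UPDATE c=30 (pending; pending now {c=30})
Op 6: ROLLBACK: discarded pending ['c']; in_txn=False
Op 7: UPDATE a=5 (auto-commit; committed a=5)
Op 8: UPDATE d=13 (auto-commit; committed d=13)
Op 9: BEGIN: in_txn=True, pending={}
ROLLBACK at op 6 discards: ['c']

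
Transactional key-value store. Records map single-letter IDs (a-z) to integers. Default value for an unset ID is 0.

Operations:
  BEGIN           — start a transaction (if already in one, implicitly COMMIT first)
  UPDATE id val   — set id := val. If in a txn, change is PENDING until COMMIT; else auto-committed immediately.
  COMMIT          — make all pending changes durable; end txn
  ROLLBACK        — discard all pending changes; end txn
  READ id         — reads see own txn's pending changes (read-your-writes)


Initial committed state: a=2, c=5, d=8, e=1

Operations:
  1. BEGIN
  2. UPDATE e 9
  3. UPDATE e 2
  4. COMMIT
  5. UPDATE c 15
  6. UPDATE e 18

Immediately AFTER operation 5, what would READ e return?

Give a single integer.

Initial committed: {a=2, c=5, d=8, e=1}
Op 1: BEGIN: in_txn=True, pending={}
Op 2: UPDATE e=9 (pending; pending now {e=9})
Op 3: UPDATE e=2 (pending; pending now {e=2})
Op 4: COMMIT: merged ['e'] into committed; committed now {a=2, c=5, d=8, e=2}
Op 5: UPDATE c=15 (auto-commit; committed c=15)
After op 5: visible(e) = 2 (pending={}, committed={a=2, c=15, d=8, e=2})

Answer: 2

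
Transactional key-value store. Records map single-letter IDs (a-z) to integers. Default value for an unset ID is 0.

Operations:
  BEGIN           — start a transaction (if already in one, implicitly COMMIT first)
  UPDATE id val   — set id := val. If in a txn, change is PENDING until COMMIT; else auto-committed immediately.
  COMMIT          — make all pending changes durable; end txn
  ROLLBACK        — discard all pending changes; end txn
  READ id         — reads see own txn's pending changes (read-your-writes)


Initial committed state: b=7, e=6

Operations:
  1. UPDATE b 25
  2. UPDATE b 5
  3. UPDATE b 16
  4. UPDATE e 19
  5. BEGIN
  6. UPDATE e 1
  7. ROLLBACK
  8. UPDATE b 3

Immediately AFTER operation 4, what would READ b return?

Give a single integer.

Initial committed: {b=7, e=6}
Op 1: UPDATE b=25 (auto-commit; committed b=25)
Op 2: UPDATE b=5 (auto-commit; committed b=5)
Op 3: UPDATE b=16 (auto-commit; committed b=16)
Op 4: UPDATE e=19 (auto-commit; committed e=19)
After op 4: visible(b) = 16 (pending={}, committed={b=16, e=19})

Answer: 16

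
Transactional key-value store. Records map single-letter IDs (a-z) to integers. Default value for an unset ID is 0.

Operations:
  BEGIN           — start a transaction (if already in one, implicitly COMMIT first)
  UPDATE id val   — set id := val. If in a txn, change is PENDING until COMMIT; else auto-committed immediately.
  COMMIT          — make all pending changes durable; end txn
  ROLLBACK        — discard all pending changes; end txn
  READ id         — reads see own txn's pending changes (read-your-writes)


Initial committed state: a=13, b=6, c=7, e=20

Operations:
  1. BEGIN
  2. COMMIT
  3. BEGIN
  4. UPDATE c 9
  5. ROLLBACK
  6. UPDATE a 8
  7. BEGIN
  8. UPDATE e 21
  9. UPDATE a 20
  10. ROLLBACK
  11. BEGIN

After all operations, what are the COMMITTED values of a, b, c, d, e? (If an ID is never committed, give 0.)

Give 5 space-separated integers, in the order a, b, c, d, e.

Initial committed: {a=13, b=6, c=7, e=20}
Op 1: BEGIN: in_txn=True, pending={}
Op 2: COMMIT: merged [] into committed; committed now {a=13, b=6, c=7, e=20}
Op 3: BEGIN: in_txn=True, pending={}
Op 4: UPDATE c=9 (pending; pending now {c=9})
Op 5: ROLLBACK: discarded pending ['c']; in_txn=False
Op 6: UPDATE a=8 (auto-commit; committed a=8)
Op 7: BEGIN: in_txn=True, pending={}
Op 8: UPDATE e=21 (pending; pending now {e=21})
Op 9: UPDATE a=20 (pending; pending now {a=20, e=21})
Op 10: ROLLBACK: discarded pending ['a', 'e']; in_txn=False
Op 11: BEGIN: in_txn=True, pending={}
Final committed: {a=8, b=6, c=7, e=20}

Answer: 8 6 7 0 20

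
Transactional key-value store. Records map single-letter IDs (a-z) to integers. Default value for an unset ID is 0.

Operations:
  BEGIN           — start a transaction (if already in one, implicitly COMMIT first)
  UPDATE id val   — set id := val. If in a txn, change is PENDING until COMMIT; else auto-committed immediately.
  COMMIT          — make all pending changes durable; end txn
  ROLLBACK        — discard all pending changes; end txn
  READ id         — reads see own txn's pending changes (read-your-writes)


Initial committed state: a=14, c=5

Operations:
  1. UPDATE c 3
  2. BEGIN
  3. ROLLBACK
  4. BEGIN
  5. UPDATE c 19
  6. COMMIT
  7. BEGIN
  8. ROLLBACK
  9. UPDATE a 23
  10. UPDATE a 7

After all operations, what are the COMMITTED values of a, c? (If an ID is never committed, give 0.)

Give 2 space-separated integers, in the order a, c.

Answer: 7 19

Derivation:
Initial committed: {a=14, c=5}
Op 1: UPDATE c=3 (auto-commit; committed c=3)
Op 2: BEGIN: in_txn=True, pending={}
Op 3: ROLLBACK: discarded pending []; in_txn=False
Op 4: BEGIN: in_txn=True, pending={}
Op 5: UPDATE c=19 (pending; pending now {c=19})
Op 6: COMMIT: merged ['c'] into committed; committed now {a=14, c=19}
Op 7: BEGIN: in_txn=True, pending={}
Op 8: ROLLBACK: discarded pending []; in_txn=False
Op 9: UPDATE a=23 (auto-commit; committed a=23)
Op 10: UPDATE a=7 (auto-commit; committed a=7)
Final committed: {a=7, c=19}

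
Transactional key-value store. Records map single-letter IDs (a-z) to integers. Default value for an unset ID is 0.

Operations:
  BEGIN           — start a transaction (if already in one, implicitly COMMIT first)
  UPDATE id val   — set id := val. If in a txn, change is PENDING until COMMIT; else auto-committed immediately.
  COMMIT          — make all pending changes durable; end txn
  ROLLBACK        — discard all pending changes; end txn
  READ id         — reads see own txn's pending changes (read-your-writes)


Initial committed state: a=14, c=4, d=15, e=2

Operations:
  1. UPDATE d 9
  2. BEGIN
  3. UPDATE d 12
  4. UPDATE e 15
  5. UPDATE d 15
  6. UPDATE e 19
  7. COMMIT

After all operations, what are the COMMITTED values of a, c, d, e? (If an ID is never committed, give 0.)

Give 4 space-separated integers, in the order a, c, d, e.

Answer: 14 4 15 19

Derivation:
Initial committed: {a=14, c=4, d=15, e=2}
Op 1: UPDATE d=9 (auto-commit; committed d=9)
Op 2: BEGIN: in_txn=True, pending={}
Op 3: UPDATE d=12 (pending; pending now {d=12})
Op 4: UPDATE e=15 (pending; pending now {d=12, e=15})
Op 5: UPDATE d=15 (pending; pending now {d=15, e=15})
Op 6: UPDATE e=19 (pending; pending now {d=15, e=19})
Op 7: COMMIT: merged ['d', 'e'] into committed; committed now {a=14, c=4, d=15, e=19}
Final committed: {a=14, c=4, d=15, e=19}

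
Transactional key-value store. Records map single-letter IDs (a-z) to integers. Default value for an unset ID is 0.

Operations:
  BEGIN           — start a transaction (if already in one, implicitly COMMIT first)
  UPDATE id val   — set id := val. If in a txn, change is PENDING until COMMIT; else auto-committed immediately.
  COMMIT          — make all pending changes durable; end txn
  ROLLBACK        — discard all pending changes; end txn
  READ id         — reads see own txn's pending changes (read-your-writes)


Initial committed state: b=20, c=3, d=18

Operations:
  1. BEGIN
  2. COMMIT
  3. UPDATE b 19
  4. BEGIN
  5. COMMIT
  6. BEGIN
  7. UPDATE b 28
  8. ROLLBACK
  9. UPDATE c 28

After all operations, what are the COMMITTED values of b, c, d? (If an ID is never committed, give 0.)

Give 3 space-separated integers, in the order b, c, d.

Initial committed: {b=20, c=3, d=18}
Op 1: BEGIN: in_txn=True, pending={}
Op 2: COMMIT: merged [] into committed; committed now {b=20, c=3, d=18}
Op 3: UPDATE b=19 (auto-commit; committed b=19)
Op 4: BEGIN: in_txn=True, pending={}
Op 5: COMMIT: merged [] into committed; committed now {b=19, c=3, d=18}
Op 6: BEGIN: in_txn=True, pending={}
Op 7: UPDATE b=28 (pending; pending now {b=28})
Op 8: ROLLBACK: discarded pending ['b']; in_txn=False
Op 9: UPDATE c=28 (auto-commit; committed c=28)
Final committed: {b=19, c=28, d=18}

Answer: 19 28 18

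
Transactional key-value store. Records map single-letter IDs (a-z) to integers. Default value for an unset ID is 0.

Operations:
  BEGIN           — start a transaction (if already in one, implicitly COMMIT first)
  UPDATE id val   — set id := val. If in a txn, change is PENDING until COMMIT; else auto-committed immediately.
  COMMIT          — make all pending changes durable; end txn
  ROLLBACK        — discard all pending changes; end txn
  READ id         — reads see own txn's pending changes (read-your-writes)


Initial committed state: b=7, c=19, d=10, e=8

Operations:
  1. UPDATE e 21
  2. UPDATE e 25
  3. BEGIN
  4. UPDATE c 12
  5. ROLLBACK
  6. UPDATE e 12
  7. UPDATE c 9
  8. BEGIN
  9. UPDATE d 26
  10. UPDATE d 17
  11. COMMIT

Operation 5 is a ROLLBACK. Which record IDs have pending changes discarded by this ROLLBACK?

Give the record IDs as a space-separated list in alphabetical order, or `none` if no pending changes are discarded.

Initial committed: {b=7, c=19, d=10, e=8}
Op 1: UPDATE e=21 (auto-commit; committed e=21)
Op 2: UPDATE e=25 (auto-commit; committed e=25)
Op 3: BEGIN: in_txn=True, pending={}
Op 4: UPDATE c=12 (pending; pending now {c=12})
Op 5: ROLLBACK: discarded pending ['c']; in_txn=False
Op 6: UPDATE e=12 (auto-commit; committed e=12)
Op 7: UPDATE c=9 (auto-commit; committed c=9)
Op 8: BEGIN: in_txn=True, pending={}
Op 9: UPDATE d=26 (pending; pending now {d=26})
Op 10: UPDATE d=17 (pending; pending now {d=17})
Op 11: COMMIT: merged ['d'] into committed; committed now {b=7, c=9, d=17, e=12}
ROLLBACK at op 5 discards: ['c']

Answer: c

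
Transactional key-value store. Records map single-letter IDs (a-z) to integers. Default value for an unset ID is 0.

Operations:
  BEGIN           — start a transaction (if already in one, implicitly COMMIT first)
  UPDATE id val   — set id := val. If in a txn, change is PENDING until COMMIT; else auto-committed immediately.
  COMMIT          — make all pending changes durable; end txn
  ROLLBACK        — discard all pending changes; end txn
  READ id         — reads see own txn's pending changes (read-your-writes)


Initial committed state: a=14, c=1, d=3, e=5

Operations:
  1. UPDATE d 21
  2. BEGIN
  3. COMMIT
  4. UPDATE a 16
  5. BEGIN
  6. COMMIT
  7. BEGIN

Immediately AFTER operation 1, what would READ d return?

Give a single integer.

Answer: 21

Derivation:
Initial committed: {a=14, c=1, d=3, e=5}
Op 1: UPDATE d=21 (auto-commit; committed d=21)
After op 1: visible(d) = 21 (pending={}, committed={a=14, c=1, d=21, e=5})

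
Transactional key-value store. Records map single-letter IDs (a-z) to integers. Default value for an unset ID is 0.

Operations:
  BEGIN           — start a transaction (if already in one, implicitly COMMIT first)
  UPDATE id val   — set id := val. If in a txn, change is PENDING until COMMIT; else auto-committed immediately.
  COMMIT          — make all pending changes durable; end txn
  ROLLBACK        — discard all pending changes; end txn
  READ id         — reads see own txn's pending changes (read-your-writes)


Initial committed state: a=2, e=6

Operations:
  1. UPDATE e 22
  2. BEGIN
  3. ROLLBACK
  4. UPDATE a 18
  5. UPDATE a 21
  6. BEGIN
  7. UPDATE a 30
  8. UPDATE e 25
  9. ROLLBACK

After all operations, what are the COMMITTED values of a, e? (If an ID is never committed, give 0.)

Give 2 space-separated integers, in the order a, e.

Answer: 21 22

Derivation:
Initial committed: {a=2, e=6}
Op 1: UPDATE e=22 (auto-commit; committed e=22)
Op 2: BEGIN: in_txn=True, pending={}
Op 3: ROLLBACK: discarded pending []; in_txn=False
Op 4: UPDATE a=18 (auto-commit; committed a=18)
Op 5: UPDATE a=21 (auto-commit; committed a=21)
Op 6: BEGIN: in_txn=True, pending={}
Op 7: UPDATE a=30 (pending; pending now {a=30})
Op 8: UPDATE e=25 (pending; pending now {a=30, e=25})
Op 9: ROLLBACK: discarded pending ['a', 'e']; in_txn=False
Final committed: {a=21, e=22}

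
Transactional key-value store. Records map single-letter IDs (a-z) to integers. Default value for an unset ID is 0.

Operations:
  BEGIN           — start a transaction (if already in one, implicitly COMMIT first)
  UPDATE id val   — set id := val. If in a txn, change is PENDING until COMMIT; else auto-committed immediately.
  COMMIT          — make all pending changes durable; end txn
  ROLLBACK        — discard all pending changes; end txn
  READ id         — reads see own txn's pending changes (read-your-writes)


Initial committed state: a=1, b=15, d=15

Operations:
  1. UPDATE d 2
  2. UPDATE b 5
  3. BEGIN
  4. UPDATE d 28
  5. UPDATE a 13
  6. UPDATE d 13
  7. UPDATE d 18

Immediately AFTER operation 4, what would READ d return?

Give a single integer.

Initial committed: {a=1, b=15, d=15}
Op 1: UPDATE d=2 (auto-commit; committed d=2)
Op 2: UPDATE b=5 (auto-commit; committed b=5)
Op 3: BEGIN: in_txn=True, pending={}
Op 4: UPDATE d=28 (pending; pending now {d=28})
After op 4: visible(d) = 28 (pending={d=28}, committed={a=1, b=5, d=2})

Answer: 28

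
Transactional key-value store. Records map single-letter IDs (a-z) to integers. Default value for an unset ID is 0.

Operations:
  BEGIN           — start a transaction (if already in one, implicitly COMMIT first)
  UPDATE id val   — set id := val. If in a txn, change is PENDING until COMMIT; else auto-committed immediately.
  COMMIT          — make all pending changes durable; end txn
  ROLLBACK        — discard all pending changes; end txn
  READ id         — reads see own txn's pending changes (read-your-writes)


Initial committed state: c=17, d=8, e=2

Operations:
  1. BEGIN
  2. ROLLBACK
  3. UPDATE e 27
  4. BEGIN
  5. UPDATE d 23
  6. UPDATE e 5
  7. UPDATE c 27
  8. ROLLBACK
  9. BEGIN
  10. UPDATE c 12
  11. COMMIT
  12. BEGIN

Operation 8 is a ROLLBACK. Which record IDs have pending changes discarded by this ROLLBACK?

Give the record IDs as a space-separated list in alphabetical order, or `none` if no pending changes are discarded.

Answer: c d e

Derivation:
Initial committed: {c=17, d=8, e=2}
Op 1: BEGIN: in_txn=True, pending={}
Op 2: ROLLBACK: discarded pending []; in_txn=False
Op 3: UPDATE e=27 (auto-commit; committed e=27)
Op 4: BEGIN: in_txn=True, pending={}
Op 5: UPDATE d=23 (pending; pending now {d=23})
Op 6: UPDATE e=5 (pending; pending now {d=23, e=5})
Op 7: UPDATE c=27 (pending; pending now {c=27, d=23, e=5})
Op 8: ROLLBACK: discarded pending ['c', 'd', 'e']; in_txn=False
Op 9: BEGIN: in_txn=True, pending={}
Op 10: UPDATE c=12 (pending; pending now {c=12})
Op 11: COMMIT: merged ['c'] into committed; committed now {c=12, d=8, e=27}
Op 12: BEGIN: in_txn=True, pending={}
ROLLBACK at op 8 discards: ['c', 'd', 'e']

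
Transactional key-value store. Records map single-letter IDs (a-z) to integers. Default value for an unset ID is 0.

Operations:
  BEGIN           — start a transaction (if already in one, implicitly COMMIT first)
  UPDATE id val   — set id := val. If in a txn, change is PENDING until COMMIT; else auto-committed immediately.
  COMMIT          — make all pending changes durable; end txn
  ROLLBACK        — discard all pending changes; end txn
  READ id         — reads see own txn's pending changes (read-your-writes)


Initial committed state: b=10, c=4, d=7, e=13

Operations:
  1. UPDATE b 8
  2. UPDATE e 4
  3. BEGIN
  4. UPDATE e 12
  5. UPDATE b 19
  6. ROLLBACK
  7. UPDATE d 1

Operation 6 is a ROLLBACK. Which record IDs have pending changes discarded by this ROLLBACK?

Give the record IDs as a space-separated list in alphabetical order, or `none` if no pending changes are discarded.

Initial committed: {b=10, c=4, d=7, e=13}
Op 1: UPDATE b=8 (auto-commit; committed b=8)
Op 2: UPDATE e=4 (auto-commit; committed e=4)
Op 3: BEGIN: in_txn=True, pending={}
Op 4: UPDATE e=12 (pending; pending now {e=12})
Op 5: UPDATE b=19 (pending; pending now {b=19, e=12})
Op 6: ROLLBACK: discarded pending ['b', 'e']; in_txn=False
Op 7: UPDATE d=1 (auto-commit; committed d=1)
ROLLBACK at op 6 discards: ['b', 'e']

Answer: b e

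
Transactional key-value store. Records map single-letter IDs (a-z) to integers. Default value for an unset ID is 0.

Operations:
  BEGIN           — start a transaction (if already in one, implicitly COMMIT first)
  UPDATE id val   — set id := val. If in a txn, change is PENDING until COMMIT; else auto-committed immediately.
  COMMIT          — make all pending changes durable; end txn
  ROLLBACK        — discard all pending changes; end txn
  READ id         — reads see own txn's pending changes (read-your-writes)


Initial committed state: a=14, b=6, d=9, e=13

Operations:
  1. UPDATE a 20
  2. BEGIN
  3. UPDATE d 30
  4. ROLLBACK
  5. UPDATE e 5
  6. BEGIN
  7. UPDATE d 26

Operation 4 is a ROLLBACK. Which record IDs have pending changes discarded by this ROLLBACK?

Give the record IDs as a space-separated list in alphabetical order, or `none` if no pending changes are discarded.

Answer: d

Derivation:
Initial committed: {a=14, b=6, d=9, e=13}
Op 1: UPDATE a=20 (auto-commit; committed a=20)
Op 2: BEGIN: in_txn=True, pending={}
Op 3: UPDATE d=30 (pending; pending now {d=30})
Op 4: ROLLBACK: discarded pending ['d']; in_txn=False
Op 5: UPDATE e=5 (auto-commit; committed e=5)
Op 6: BEGIN: in_txn=True, pending={}
Op 7: UPDATE d=26 (pending; pending now {d=26})
ROLLBACK at op 4 discards: ['d']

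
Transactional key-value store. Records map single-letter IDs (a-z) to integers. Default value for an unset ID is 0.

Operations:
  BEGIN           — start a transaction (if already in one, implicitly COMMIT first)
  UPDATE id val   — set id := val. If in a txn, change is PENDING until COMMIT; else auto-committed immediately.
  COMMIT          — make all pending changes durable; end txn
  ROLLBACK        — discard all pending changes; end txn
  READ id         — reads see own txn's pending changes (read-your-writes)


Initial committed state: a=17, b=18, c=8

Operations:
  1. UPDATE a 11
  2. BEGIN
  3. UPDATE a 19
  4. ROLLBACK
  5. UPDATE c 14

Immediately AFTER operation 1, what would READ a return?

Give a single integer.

Answer: 11

Derivation:
Initial committed: {a=17, b=18, c=8}
Op 1: UPDATE a=11 (auto-commit; committed a=11)
After op 1: visible(a) = 11 (pending={}, committed={a=11, b=18, c=8})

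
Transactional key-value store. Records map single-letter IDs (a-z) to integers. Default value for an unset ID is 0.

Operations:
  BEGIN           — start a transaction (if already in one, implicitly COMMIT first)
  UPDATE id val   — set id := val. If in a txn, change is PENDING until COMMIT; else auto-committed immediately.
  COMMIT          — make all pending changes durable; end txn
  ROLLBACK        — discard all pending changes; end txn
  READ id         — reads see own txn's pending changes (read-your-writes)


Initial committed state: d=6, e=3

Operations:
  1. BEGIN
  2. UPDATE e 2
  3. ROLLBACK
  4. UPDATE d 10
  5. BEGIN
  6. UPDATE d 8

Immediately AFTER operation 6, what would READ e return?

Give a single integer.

Answer: 3

Derivation:
Initial committed: {d=6, e=3}
Op 1: BEGIN: in_txn=True, pending={}
Op 2: UPDATE e=2 (pending; pending now {e=2})
Op 3: ROLLBACK: discarded pending ['e']; in_txn=False
Op 4: UPDATE d=10 (auto-commit; committed d=10)
Op 5: BEGIN: in_txn=True, pending={}
Op 6: UPDATE d=8 (pending; pending now {d=8})
After op 6: visible(e) = 3 (pending={d=8}, committed={d=10, e=3})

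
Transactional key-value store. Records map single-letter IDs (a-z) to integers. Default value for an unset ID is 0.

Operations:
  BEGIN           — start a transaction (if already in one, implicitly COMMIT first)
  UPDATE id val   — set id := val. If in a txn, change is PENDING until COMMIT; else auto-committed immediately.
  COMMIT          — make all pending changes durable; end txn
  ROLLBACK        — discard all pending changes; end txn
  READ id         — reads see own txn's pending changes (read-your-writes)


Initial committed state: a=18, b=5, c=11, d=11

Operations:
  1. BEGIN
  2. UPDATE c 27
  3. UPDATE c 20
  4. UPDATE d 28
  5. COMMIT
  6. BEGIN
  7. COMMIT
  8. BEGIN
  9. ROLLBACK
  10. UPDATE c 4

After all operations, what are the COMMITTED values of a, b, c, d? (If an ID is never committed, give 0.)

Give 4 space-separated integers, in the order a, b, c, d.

Answer: 18 5 4 28

Derivation:
Initial committed: {a=18, b=5, c=11, d=11}
Op 1: BEGIN: in_txn=True, pending={}
Op 2: UPDATE c=27 (pending; pending now {c=27})
Op 3: UPDATE c=20 (pending; pending now {c=20})
Op 4: UPDATE d=28 (pending; pending now {c=20, d=28})
Op 5: COMMIT: merged ['c', 'd'] into committed; committed now {a=18, b=5, c=20, d=28}
Op 6: BEGIN: in_txn=True, pending={}
Op 7: COMMIT: merged [] into committed; committed now {a=18, b=5, c=20, d=28}
Op 8: BEGIN: in_txn=True, pending={}
Op 9: ROLLBACK: discarded pending []; in_txn=False
Op 10: UPDATE c=4 (auto-commit; committed c=4)
Final committed: {a=18, b=5, c=4, d=28}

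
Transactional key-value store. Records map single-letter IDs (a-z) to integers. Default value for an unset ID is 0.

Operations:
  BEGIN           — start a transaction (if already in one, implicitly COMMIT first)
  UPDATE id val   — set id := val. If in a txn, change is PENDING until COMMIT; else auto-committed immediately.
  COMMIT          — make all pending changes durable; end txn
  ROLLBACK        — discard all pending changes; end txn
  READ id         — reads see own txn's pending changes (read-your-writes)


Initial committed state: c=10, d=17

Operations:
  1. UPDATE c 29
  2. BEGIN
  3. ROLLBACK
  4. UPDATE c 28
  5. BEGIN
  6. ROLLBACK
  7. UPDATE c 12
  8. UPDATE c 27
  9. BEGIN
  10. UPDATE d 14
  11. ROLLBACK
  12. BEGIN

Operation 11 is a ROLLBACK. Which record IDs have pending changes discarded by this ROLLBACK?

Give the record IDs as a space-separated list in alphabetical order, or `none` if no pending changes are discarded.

Answer: d

Derivation:
Initial committed: {c=10, d=17}
Op 1: UPDATE c=29 (auto-commit; committed c=29)
Op 2: BEGIN: in_txn=True, pending={}
Op 3: ROLLBACK: discarded pending []; in_txn=False
Op 4: UPDATE c=28 (auto-commit; committed c=28)
Op 5: BEGIN: in_txn=True, pending={}
Op 6: ROLLBACK: discarded pending []; in_txn=False
Op 7: UPDATE c=12 (auto-commit; committed c=12)
Op 8: UPDATE c=27 (auto-commit; committed c=27)
Op 9: BEGIN: in_txn=True, pending={}
Op 10: UPDATE d=14 (pending; pending now {d=14})
Op 11: ROLLBACK: discarded pending ['d']; in_txn=False
Op 12: BEGIN: in_txn=True, pending={}
ROLLBACK at op 11 discards: ['d']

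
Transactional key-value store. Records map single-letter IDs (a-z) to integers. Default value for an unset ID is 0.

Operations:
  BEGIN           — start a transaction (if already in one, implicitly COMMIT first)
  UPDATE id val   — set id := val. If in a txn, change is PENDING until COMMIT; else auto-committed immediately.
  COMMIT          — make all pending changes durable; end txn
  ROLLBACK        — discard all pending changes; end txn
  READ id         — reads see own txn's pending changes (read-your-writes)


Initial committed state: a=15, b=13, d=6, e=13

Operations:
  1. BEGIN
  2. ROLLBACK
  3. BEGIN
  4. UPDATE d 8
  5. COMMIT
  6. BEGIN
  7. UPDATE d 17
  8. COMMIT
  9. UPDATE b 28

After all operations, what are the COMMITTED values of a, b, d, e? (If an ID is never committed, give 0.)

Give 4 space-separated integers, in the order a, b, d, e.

Answer: 15 28 17 13

Derivation:
Initial committed: {a=15, b=13, d=6, e=13}
Op 1: BEGIN: in_txn=True, pending={}
Op 2: ROLLBACK: discarded pending []; in_txn=False
Op 3: BEGIN: in_txn=True, pending={}
Op 4: UPDATE d=8 (pending; pending now {d=8})
Op 5: COMMIT: merged ['d'] into committed; committed now {a=15, b=13, d=8, e=13}
Op 6: BEGIN: in_txn=True, pending={}
Op 7: UPDATE d=17 (pending; pending now {d=17})
Op 8: COMMIT: merged ['d'] into committed; committed now {a=15, b=13, d=17, e=13}
Op 9: UPDATE b=28 (auto-commit; committed b=28)
Final committed: {a=15, b=28, d=17, e=13}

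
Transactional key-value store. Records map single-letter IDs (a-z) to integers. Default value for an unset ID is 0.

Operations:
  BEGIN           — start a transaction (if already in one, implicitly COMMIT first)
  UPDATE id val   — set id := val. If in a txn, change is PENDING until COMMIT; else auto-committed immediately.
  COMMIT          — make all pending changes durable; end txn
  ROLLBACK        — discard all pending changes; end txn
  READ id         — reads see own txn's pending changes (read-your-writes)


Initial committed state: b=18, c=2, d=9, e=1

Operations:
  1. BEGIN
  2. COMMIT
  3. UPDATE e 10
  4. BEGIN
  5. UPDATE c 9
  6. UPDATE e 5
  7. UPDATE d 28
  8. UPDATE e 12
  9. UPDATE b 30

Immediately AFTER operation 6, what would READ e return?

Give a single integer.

Answer: 5

Derivation:
Initial committed: {b=18, c=2, d=9, e=1}
Op 1: BEGIN: in_txn=True, pending={}
Op 2: COMMIT: merged [] into committed; committed now {b=18, c=2, d=9, e=1}
Op 3: UPDATE e=10 (auto-commit; committed e=10)
Op 4: BEGIN: in_txn=True, pending={}
Op 5: UPDATE c=9 (pending; pending now {c=9})
Op 6: UPDATE e=5 (pending; pending now {c=9, e=5})
After op 6: visible(e) = 5 (pending={c=9, e=5}, committed={b=18, c=2, d=9, e=10})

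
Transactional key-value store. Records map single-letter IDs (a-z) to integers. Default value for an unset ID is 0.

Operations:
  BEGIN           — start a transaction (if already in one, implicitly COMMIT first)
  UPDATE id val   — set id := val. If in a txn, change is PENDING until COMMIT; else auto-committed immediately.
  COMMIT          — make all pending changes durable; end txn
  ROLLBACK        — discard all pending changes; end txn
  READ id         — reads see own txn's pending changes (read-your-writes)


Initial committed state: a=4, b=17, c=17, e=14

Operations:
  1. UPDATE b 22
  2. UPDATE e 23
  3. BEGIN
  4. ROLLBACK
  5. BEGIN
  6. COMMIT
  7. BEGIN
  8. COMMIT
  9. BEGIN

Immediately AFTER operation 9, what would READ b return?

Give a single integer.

Initial committed: {a=4, b=17, c=17, e=14}
Op 1: UPDATE b=22 (auto-commit; committed b=22)
Op 2: UPDATE e=23 (auto-commit; committed e=23)
Op 3: BEGIN: in_txn=True, pending={}
Op 4: ROLLBACK: discarded pending []; in_txn=False
Op 5: BEGIN: in_txn=True, pending={}
Op 6: COMMIT: merged [] into committed; committed now {a=4, b=22, c=17, e=23}
Op 7: BEGIN: in_txn=True, pending={}
Op 8: COMMIT: merged [] into committed; committed now {a=4, b=22, c=17, e=23}
Op 9: BEGIN: in_txn=True, pending={}
After op 9: visible(b) = 22 (pending={}, committed={a=4, b=22, c=17, e=23})

Answer: 22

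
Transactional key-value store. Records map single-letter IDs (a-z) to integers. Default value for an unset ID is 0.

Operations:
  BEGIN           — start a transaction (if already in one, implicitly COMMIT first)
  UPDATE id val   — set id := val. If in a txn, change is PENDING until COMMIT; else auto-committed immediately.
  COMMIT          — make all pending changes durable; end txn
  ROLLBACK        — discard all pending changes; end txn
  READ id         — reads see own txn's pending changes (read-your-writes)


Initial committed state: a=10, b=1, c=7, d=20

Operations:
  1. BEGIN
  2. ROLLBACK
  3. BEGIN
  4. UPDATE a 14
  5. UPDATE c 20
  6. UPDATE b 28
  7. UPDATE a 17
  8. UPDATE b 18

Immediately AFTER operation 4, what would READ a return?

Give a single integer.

Answer: 14

Derivation:
Initial committed: {a=10, b=1, c=7, d=20}
Op 1: BEGIN: in_txn=True, pending={}
Op 2: ROLLBACK: discarded pending []; in_txn=False
Op 3: BEGIN: in_txn=True, pending={}
Op 4: UPDATE a=14 (pending; pending now {a=14})
After op 4: visible(a) = 14 (pending={a=14}, committed={a=10, b=1, c=7, d=20})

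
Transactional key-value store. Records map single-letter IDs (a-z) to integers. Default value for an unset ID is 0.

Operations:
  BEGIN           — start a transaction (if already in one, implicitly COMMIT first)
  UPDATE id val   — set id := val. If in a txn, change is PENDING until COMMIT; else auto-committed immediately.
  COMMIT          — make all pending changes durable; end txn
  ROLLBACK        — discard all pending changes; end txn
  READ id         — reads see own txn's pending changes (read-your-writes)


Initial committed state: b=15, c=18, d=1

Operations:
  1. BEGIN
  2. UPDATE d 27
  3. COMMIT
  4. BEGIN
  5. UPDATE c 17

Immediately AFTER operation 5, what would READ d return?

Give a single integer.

Initial committed: {b=15, c=18, d=1}
Op 1: BEGIN: in_txn=True, pending={}
Op 2: UPDATE d=27 (pending; pending now {d=27})
Op 3: COMMIT: merged ['d'] into committed; committed now {b=15, c=18, d=27}
Op 4: BEGIN: in_txn=True, pending={}
Op 5: UPDATE c=17 (pending; pending now {c=17})
After op 5: visible(d) = 27 (pending={c=17}, committed={b=15, c=18, d=27})

Answer: 27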